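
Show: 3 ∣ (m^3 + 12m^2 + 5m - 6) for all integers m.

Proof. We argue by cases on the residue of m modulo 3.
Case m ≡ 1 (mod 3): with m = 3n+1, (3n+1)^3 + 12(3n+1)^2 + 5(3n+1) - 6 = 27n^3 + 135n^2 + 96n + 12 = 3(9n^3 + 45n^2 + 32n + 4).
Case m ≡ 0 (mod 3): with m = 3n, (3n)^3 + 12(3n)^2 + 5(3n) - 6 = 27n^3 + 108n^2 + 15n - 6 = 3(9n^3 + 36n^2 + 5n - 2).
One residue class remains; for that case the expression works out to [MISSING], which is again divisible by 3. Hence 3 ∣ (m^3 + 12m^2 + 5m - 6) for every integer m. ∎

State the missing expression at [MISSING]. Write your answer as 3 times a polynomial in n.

3(9n^3 + 54n^2 + 65n + 20)

The residues treated are {1, 0}, so the missing case is m ≡ 2 (mod 3); write m = 3n+2.
Then (3n+2)^3 + 12(3n+2)^2 + 5(3n+2) - 6 = 27n^3 + 162n^2 + 195n + 60 = 3(9n^3 + 54n^2 + 65n + 20).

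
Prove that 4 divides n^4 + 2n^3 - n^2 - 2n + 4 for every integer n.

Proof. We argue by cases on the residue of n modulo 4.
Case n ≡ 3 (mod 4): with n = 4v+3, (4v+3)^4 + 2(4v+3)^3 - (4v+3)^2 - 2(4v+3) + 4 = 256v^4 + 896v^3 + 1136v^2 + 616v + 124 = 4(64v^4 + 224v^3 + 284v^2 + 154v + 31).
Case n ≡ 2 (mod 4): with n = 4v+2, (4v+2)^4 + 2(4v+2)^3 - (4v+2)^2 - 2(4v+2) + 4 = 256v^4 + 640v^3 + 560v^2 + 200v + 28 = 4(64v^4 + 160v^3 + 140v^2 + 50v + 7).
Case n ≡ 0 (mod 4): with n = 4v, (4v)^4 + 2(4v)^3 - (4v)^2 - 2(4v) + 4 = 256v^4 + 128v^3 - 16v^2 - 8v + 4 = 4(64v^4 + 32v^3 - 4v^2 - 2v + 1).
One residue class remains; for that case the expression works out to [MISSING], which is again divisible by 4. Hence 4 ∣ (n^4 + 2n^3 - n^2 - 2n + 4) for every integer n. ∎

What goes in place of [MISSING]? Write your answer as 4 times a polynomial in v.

The residues treated are {3, 2, 0}, so the missing case is n ≡ 1 (mod 4); write n = 4v+1.
Then (4v+1)^4 + 2(4v+1)^3 - (4v+1)^2 - 2(4v+1) + 4 = 256v^4 + 384v^3 + 176v^2 + 24v + 4 = 4(64v^4 + 96v^3 + 44v^2 + 6v + 1).

4(64v^4 + 96v^3 + 44v^2 + 6v + 1)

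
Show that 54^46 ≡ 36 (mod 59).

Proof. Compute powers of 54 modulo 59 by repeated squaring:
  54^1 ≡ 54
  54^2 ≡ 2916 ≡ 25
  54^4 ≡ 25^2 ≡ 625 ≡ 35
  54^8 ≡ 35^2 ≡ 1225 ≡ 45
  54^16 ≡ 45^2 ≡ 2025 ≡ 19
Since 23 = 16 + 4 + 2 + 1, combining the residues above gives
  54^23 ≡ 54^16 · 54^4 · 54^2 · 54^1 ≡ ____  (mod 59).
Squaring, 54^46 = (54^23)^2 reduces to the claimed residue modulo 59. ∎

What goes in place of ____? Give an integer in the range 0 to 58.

6

Multiply the listed residues: 19 · 35 · 25 · 54 = 665 → 16625 → 897750.
Reducing modulo 59: 897750 = 15216·59 + 6, so 54^23 ≡ 6.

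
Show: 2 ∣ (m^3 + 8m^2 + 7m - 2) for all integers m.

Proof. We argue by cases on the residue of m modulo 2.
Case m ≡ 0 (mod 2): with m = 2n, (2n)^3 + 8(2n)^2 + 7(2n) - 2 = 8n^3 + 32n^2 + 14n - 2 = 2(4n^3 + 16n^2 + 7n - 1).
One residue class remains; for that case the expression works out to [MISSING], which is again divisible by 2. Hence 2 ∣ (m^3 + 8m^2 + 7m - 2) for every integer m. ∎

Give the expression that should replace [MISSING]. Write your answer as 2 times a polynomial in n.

The residues treated are {0}, so the missing case is m ≡ 1 (mod 2); write m = 2n+1.
Then (2n+1)^3 + 8(2n+1)^2 + 7(2n+1) - 2 = 8n^3 + 44n^2 + 52n + 14 = 2(4n^3 + 22n^2 + 26n + 7).

2(4n^3 + 22n^2 + 26n + 7)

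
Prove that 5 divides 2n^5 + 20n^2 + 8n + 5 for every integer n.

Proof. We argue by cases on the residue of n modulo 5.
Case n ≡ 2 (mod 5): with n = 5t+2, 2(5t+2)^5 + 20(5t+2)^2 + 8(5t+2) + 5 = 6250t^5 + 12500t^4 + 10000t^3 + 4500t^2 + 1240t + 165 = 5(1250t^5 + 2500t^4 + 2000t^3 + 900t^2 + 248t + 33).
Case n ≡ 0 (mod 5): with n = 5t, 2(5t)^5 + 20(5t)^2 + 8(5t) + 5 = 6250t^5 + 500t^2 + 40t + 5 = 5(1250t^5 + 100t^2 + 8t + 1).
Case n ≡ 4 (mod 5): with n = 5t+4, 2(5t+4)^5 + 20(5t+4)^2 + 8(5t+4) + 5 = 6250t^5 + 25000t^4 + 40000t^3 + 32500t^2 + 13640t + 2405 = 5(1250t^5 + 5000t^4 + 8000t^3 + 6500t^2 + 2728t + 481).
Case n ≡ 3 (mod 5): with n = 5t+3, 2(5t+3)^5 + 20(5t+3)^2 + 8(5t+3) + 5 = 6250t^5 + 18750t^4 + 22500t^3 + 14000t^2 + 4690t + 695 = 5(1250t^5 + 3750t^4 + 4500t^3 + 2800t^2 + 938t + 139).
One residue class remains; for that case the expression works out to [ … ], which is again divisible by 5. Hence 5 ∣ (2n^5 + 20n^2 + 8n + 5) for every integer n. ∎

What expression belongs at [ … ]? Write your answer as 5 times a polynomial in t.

Only n ≡ 1 (mod 5) is unaccounted for. Put n = 5t+1:
2(5t+1)^5 + 20(5t+1)^2 + 8(5t+1) + 5 expands to 6250t^5 + 6250t^4 + 2500t^3 + 1000t^2 + 290t + 35,
and factoring out 5 leaves 5(1250t^5 + 1250t^4 + 500t^3 + 200t^2 + 58t + 7).

5(1250t^5 + 1250t^4 + 500t^3 + 200t^2 + 58t + 7)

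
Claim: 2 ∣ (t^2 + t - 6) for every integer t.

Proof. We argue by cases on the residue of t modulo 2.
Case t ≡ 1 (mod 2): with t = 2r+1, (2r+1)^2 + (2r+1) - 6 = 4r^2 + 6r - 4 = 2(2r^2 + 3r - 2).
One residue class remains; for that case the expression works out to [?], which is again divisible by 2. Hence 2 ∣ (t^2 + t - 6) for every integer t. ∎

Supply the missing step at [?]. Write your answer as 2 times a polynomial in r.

2(2r^2 + r - 3)

Only t ≡ 0 (mod 2) is unaccounted for. Put t = 2r:
(2r)^2 + (2r) - 6 expands to 4r^2 + 2r - 6,
and factoring out 2 leaves 2(2r^2 + r - 3).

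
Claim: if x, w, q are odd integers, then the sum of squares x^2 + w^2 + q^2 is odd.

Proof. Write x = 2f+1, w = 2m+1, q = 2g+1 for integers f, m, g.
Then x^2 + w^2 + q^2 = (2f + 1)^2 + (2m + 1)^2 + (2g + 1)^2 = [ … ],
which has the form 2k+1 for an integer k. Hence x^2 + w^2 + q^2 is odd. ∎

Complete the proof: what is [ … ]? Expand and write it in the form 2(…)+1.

2(2f^2 + 2f + 2g^2 + 2g + 2m^2 + 2m + 1) + 1

Expanding: (2f + 1)^2 + (2m + 1)^2 + (2g + 1)^2 = 4f^2 + 4f + 4g^2 + 4g + 4m^2 + 4m + 3.
Every term except the constant is even, so this is 2(2f^2 + 2f + 2g^2 + 2g + 2m^2 + 2m + 1) + 1,
and 2f^2 + 2f + 2g^2 + 2g + 2m^2 + 2m + 1 ∈ ℤ gives the required form.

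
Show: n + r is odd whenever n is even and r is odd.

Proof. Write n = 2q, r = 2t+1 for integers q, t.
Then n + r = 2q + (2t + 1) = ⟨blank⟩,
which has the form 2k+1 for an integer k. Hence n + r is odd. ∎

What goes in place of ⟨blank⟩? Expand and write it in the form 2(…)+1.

2(q + t) + 1

2q + (2t + 1) = 2q + 2t + 1
= 2(q + t) + 1.
Since q + t is an integer, the sum is of the form 2k+1 for an integer k.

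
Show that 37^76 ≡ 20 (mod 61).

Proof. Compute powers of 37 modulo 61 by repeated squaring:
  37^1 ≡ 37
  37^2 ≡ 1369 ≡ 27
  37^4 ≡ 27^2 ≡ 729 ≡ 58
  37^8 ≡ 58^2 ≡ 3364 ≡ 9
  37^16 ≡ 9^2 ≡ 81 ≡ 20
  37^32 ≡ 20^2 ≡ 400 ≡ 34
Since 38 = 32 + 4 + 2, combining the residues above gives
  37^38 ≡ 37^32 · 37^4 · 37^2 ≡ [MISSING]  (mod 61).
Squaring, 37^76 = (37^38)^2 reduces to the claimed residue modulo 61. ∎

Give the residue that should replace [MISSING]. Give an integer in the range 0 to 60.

37^32 · 37^4 · 37^2 ≡ 34 · 58 · 27 = 53244.
53244 mod 61 = 52, so 37^38 ≡ 52 (mod 61).

52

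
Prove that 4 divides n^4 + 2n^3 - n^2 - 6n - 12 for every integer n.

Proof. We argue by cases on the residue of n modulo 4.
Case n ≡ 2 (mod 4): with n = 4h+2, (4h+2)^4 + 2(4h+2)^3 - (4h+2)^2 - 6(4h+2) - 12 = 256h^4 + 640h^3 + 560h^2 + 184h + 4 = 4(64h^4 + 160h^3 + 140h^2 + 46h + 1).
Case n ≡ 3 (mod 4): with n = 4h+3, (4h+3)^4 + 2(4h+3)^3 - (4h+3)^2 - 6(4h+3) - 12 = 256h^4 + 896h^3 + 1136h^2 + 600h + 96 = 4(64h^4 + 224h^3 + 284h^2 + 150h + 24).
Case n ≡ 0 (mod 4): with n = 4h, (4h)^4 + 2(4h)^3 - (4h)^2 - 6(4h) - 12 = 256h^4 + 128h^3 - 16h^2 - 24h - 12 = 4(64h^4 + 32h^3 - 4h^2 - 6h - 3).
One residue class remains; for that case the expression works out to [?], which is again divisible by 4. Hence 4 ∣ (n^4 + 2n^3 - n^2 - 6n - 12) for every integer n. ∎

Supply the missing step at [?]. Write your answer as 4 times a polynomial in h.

4(64h^4 + 96h^3 + 44h^2 + 2h - 4)

The residues treated are {2, 3, 0}, so the missing case is n ≡ 1 (mod 4); write n = 4h+1.
Then (4h+1)^4 + 2(4h+1)^3 - (4h+1)^2 - 6(4h+1) - 12 = 256h^4 + 384h^3 + 176h^2 + 8h - 16 = 4(64h^4 + 96h^3 + 44h^2 + 2h - 4).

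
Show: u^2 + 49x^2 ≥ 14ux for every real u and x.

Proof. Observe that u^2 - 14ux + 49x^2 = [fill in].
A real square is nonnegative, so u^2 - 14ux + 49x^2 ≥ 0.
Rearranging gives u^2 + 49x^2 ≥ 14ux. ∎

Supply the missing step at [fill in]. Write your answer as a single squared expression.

(u - 7x)^2

u^2 - 14ux + 49x^2 is a perfect-square trinomial: the outer terms are (u)^2 and (7x)^2, and the cross term is -2·u·7x.
So u^2 - 14ux + 49x^2 = (u - 7x)^2 ≥ 0.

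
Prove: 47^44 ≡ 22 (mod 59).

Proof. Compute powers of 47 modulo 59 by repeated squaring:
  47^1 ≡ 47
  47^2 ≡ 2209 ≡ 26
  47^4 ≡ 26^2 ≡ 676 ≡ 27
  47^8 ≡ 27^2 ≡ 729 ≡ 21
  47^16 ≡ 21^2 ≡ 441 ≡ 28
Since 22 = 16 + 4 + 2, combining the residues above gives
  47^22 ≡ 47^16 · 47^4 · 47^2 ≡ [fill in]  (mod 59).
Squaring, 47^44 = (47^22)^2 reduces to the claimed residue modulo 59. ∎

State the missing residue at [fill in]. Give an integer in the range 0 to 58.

Multiply the listed residues: 28 · 27 · 26 = 756 → 19656.
Reducing modulo 59: 19656 = 333·59 + 9, so 47^22 ≡ 9.

9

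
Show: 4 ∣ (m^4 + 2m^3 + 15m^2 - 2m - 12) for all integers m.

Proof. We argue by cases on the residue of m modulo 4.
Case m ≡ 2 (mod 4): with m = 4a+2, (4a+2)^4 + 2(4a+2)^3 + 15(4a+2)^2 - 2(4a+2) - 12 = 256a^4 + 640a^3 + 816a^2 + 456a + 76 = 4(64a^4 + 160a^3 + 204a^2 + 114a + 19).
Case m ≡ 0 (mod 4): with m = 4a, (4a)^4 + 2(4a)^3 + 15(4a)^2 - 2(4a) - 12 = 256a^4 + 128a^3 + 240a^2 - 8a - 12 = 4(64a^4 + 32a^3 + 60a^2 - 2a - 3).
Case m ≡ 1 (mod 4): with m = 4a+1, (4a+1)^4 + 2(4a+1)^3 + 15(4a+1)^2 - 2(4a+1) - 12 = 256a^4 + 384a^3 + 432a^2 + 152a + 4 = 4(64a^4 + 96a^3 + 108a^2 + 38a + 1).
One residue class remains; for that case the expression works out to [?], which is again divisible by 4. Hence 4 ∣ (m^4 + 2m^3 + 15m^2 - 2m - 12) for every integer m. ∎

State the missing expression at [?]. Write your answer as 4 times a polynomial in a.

Only m ≡ 3 (mod 4) is unaccounted for. Put m = 4a+3:
(4a+3)^4 + 2(4a+3)^3 + 15(4a+3)^2 - 2(4a+3) - 12 expands to 256a^4 + 896a^3 + 1392a^2 + 1000a + 252,
and factoring out 4 leaves 4(64a^4 + 224a^3 + 348a^2 + 250a + 63).

4(64a^4 + 224a^3 + 348a^2 + 250a + 63)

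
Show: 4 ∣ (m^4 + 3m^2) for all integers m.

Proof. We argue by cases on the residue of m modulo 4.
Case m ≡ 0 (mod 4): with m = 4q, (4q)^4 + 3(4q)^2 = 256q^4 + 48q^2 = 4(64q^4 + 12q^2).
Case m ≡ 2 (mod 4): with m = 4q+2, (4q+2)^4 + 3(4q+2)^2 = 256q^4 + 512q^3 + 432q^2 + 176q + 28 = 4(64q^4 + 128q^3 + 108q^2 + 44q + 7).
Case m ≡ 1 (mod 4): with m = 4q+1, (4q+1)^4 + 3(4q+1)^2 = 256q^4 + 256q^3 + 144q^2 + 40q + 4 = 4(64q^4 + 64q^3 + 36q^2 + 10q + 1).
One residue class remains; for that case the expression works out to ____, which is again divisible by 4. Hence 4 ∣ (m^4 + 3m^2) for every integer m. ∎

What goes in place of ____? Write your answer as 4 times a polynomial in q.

The residues treated are {0, 2, 1}, so the missing case is m ≡ 3 (mod 4); write m = 4q+3.
Then (4q+3)^4 + 3(4q+3)^2 = 256q^4 + 768q^3 + 912q^2 + 504q + 108 = 4(64q^4 + 192q^3 + 228q^2 + 126q + 27).

4(64q^4 + 192q^3 + 228q^2 + 126q + 27)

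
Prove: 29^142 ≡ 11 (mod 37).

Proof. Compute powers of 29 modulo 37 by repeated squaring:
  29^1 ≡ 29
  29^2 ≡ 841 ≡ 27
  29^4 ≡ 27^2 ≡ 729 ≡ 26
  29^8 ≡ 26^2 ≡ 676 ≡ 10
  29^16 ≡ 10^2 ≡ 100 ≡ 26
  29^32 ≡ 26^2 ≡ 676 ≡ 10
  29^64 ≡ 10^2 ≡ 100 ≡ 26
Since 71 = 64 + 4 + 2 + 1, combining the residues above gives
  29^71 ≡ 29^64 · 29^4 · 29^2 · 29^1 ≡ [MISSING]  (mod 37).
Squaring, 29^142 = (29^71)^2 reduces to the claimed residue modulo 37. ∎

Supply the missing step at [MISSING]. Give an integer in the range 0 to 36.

Multiply the listed residues: 26 · 26 · 27 · 29 = 676 → 18252 → 529308.
Reducing modulo 37: 529308 = 14305·37 + 23, so 29^71 ≡ 23.

23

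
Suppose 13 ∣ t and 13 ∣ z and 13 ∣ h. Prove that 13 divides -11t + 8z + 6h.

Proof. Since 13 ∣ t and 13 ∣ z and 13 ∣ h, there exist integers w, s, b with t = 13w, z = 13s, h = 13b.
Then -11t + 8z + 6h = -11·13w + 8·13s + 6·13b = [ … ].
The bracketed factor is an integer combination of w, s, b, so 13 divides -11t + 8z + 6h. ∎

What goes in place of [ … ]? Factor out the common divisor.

Pull the common 13 out of every term: -11·13w + 8·13s + 6·13b = 13(6b + 8s - 11w).
6b + 8s - 11w is an integer, which exhibits the divisibility.

13(6b + 8s - 11w)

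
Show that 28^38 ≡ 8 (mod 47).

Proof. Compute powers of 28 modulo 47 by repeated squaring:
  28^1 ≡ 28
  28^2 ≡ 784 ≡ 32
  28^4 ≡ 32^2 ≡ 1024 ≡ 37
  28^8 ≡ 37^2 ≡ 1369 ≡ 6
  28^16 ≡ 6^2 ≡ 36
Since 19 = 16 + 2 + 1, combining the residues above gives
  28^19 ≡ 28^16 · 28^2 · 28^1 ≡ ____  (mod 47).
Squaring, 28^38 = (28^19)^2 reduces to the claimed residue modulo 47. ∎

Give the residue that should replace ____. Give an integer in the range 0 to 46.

28^16 · 28^2 · 28^1 ≡ 36 · 32 · 28 = 32256.
32256 mod 47 = 14, so 28^19 ≡ 14 (mod 47).

14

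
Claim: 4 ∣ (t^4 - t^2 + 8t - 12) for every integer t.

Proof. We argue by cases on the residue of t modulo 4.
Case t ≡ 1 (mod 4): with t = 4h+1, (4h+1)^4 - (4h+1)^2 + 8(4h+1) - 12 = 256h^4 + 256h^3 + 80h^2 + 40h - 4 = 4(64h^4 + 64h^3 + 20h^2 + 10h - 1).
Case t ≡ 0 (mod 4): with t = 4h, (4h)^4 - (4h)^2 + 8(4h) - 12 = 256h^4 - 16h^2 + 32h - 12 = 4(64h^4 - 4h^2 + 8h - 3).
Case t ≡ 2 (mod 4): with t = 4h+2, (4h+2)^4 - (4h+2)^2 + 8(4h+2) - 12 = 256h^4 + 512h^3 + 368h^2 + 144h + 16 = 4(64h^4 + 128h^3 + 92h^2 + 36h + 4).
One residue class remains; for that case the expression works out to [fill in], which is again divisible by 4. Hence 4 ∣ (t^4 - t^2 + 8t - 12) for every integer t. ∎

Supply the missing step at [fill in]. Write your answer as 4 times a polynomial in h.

The residues treated are {1, 0, 2}, so the missing case is t ≡ 3 (mod 4); write t = 4h+3.
Then (4h+3)^4 - (4h+3)^2 + 8(4h+3) - 12 = 256h^4 + 768h^3 + 848h^2 + 440h + 84 = 4(64h^4 + 192h^3 + 212h^2 + 110h + 21).

4(64h^4 + 192h^3 + 212h^2 + 110h + 21)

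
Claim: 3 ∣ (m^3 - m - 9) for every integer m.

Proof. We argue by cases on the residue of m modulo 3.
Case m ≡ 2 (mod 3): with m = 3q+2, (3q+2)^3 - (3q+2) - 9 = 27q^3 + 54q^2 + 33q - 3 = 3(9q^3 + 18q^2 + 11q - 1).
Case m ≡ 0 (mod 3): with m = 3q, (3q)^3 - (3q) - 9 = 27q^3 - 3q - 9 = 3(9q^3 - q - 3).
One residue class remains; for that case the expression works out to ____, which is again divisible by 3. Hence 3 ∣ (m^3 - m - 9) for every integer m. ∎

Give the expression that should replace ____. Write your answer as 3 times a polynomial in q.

The residues treated are {2, 0}, so the missing case is m ≡ 1 (mod 3); write m = 3q+1.
Then (3q+1)^3 - (3q+1) - 9 = 27q^3 + 27q^2 + 6q - 9 = 3(9q^3 + 9q^2 + 2q - 3).

3(9q^3 + 9q^2 + 2q - 3)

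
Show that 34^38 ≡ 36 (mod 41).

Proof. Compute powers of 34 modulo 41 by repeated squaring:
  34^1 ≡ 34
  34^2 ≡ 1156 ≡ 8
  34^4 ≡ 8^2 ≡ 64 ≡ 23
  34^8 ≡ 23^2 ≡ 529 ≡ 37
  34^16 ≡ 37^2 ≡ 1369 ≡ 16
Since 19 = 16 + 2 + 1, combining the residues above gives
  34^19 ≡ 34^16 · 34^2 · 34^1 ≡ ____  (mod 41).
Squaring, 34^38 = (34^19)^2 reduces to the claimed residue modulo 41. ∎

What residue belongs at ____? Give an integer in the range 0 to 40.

6

34^16 · 34^2 · 34^1 ≡ 16 · 8 · 34 = 4352.
4352 mod 41 = 6, so 34^19 ≡ 6 (mod 41).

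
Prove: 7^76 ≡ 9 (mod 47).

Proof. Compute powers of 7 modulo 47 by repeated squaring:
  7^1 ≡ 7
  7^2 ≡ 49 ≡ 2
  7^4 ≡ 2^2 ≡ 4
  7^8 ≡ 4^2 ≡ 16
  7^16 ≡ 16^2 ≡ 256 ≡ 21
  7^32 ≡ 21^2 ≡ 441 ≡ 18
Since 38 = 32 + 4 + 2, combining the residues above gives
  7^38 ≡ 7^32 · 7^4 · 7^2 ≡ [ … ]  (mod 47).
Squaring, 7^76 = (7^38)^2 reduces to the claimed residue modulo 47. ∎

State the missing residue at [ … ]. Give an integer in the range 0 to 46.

3

Multiply the listed residues: 18 · 4 · 2 = 72 → 144.
Reducing modulo 47: 144 = 3·47 + 3, so 7^38 ≡ 3.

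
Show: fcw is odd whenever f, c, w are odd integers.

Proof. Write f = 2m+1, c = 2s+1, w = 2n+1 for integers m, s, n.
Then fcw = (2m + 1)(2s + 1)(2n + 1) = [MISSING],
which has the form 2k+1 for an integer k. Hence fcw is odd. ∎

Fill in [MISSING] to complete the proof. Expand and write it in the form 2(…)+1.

2(4mns + 2mn + 2ms + m + 2ns + n + s) + 1

(2m + 1)(2s + 1)(2n + 1) = 8mns + 4mn + 4ms + 2m + 4ns + 2n + 2s + 1
= 2(4mns + 2mn + 2ms + m + 2ns + n + s) + 1.
Since 4mns + 2mn + 2ms + m + 2ns + n + s is an integer, the product is of the form 2k+1 for an integer k.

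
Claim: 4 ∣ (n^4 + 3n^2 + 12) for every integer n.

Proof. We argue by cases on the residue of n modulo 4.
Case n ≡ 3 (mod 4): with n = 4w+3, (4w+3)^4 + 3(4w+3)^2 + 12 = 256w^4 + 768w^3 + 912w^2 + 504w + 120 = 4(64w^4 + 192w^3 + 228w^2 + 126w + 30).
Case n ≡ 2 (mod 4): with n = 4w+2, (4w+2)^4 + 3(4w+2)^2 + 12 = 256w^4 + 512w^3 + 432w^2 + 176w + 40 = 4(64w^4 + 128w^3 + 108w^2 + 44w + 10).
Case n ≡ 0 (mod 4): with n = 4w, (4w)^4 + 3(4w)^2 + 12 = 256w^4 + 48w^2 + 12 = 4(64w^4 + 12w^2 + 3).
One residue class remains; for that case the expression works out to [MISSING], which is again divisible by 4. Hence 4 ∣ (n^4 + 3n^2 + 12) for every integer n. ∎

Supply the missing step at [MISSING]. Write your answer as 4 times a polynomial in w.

Only n ≡ 1 (mod 4) is unaccounted for. Put n = 4w+1:
(4w+1)^4 + 3(4w+1)^2 + 12 expands to 256w^4 + 256w^3 + 144w^2 + 40w + 16,
and factoring out 4 leaves 4(64w^4 + 64w^3 + 36w^2 + 10w + 4).

4(64w^4 + 64w^3 + 36w^2 + 10w + 4)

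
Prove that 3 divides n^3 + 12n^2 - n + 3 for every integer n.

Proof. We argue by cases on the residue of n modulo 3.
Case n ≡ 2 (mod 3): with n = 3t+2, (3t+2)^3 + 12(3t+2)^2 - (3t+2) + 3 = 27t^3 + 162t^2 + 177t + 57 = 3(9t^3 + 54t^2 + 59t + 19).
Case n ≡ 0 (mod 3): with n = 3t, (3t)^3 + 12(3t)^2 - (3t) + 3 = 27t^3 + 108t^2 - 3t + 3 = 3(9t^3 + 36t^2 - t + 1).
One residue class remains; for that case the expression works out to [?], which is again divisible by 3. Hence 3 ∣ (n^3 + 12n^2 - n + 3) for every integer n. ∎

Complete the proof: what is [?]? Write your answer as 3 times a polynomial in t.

Only n ≡ 1 (mod 3) is unaccounted for. Put n = 3t+1:
(3t+1)^3 + 12(3t+1)^2 - (3t+1) + 3 expands to 27t^3 + 135t^2 + 78t + 15,
and factoring out 3 leaves 3(9t^3 + 45t^2 + 26t + 5).

3(9t^3 + 45t^2 + 26t + 5)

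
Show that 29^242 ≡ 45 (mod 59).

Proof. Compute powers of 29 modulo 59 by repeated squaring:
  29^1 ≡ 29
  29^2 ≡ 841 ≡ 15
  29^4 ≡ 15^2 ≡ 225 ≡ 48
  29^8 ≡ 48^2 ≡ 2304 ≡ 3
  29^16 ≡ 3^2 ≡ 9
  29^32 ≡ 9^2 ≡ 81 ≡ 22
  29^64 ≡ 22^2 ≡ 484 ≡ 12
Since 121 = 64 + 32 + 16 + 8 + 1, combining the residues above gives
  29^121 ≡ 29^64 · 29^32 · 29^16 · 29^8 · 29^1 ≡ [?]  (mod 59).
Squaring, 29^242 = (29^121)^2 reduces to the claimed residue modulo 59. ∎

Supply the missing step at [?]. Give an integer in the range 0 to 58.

35

Multiply the listed residues: 12 · 22 · 9 · 3 · 29 = 264 → 2376 → 7128 → 206712.
Reducing modulo 59: 206712 = 3503·59 + 35, so 29^121 ≡ 35.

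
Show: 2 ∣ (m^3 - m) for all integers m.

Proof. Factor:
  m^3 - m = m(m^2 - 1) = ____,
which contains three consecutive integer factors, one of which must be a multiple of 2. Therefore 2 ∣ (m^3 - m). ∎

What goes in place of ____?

(m - 1)m(m + 1)

m(m^2 - 1) = m(m - 1)(m + 1) = (m - 1)m(m + 1).
These three factors are consecutive integers, so their product is divisible by 2.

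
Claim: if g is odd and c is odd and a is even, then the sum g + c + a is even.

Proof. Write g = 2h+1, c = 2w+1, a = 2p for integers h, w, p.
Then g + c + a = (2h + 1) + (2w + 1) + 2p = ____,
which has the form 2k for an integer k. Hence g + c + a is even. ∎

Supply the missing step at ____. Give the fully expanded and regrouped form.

2(h + p + w + 1)

Expanding: (2h + 1) + (2w + 1) + 2p = 2h + 2p + 2w + 2.
Every term is even; pulling out the factor of 2 gives 2(h + p + w + 1).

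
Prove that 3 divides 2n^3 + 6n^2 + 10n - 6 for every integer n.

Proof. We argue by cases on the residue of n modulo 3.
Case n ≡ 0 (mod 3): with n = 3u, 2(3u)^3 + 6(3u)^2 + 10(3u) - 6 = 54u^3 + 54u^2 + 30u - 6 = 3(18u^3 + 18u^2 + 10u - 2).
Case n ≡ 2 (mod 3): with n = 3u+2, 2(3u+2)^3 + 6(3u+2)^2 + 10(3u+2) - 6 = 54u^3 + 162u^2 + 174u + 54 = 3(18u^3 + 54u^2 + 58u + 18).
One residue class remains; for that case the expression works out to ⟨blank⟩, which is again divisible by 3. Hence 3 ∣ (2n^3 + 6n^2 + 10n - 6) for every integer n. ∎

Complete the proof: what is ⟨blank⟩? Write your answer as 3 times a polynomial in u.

The residues treated are {0, 2}, so the missing case is n ≡ 1 (mod 3); write n = 3u+1.
Then 2(3u+1)^3 + 6(3u+1)^2 + 10(3u+1) - 6 = 54u^3 + 108u^2 + 84u + 12 = 3(18u^3 + 36u^2 + 28u + 4).

3(18u^3 + 36u^2 + 28u + 4)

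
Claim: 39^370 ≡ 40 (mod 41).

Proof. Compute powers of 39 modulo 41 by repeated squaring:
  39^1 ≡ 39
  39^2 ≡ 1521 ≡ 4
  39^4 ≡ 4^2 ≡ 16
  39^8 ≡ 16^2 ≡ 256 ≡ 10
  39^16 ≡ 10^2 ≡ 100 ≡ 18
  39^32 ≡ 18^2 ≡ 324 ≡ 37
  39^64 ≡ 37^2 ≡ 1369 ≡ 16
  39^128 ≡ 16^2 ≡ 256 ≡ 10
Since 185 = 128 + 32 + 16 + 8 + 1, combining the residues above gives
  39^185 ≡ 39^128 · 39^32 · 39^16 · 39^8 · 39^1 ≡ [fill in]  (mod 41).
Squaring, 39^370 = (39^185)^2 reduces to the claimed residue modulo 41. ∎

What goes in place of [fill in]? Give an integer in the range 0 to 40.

9

Multiply the listed residues: 10 · 37 · 18 · 10 · 39 = 370 → 6660 → 66600 → 2597400.
Reducing modulo 41: 2597400 = 63351·41 + 9, so 39^185 ≡ 9.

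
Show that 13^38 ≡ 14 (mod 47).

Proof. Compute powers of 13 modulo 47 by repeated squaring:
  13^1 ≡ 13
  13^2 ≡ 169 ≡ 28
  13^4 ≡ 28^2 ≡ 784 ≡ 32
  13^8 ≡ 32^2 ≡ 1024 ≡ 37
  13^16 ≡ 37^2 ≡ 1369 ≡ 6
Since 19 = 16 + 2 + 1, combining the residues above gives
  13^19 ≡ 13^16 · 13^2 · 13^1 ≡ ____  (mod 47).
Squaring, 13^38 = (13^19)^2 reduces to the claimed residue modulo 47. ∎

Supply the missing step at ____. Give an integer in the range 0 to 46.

22

13^16 · 13^2 · 13^1 ≡ 6 · 28 · 13 = 2184.
2184 mod 47 = 22, so 13^19 ≡ 22 (mod 47).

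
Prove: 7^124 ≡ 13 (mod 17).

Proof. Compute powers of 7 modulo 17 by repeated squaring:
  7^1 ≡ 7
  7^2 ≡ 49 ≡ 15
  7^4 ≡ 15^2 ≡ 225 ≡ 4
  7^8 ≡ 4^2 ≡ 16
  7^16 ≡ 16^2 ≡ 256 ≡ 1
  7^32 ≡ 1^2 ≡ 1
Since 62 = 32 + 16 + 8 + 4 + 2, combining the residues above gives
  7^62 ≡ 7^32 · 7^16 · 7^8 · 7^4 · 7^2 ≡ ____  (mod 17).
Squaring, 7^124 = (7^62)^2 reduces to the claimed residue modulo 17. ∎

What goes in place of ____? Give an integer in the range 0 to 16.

8

Multiply the listed residues: 1 · 1 · 16 · 4 · 15 = 1 → 16 → 64 → 960.
Reducing modulo 17: 960 = 56·17 + 8, so 7^62 ≡ 8.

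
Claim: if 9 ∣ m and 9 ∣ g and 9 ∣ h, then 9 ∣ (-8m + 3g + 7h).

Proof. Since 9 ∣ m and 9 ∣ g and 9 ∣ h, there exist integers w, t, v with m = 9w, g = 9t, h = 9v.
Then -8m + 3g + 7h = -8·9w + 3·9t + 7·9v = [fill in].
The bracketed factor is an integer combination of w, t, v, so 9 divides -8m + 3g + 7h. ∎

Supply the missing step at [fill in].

9(3t + 7v - 8w)

Pull the common 9 out of every term: -8·9w + 3·9t + 7·9v = 9(3t + 7v - 8w).
3t + 7v - 8w is an integer, which exhibits the divisibility.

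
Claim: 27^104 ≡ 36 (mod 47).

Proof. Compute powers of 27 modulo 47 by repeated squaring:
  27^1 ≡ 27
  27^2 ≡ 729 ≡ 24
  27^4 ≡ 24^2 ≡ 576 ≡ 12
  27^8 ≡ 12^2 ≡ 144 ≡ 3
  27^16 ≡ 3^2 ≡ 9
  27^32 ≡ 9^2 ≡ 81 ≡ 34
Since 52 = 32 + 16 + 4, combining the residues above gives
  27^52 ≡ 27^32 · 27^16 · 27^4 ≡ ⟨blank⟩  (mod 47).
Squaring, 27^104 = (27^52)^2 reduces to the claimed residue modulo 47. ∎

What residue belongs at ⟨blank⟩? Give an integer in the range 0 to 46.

Multiply the listed residues: 34 · 9 · 12 = 306 → 3672.
Reducing modulo 47: 3672 = 78·47 + 6, so 27^52 ≡ 6.

6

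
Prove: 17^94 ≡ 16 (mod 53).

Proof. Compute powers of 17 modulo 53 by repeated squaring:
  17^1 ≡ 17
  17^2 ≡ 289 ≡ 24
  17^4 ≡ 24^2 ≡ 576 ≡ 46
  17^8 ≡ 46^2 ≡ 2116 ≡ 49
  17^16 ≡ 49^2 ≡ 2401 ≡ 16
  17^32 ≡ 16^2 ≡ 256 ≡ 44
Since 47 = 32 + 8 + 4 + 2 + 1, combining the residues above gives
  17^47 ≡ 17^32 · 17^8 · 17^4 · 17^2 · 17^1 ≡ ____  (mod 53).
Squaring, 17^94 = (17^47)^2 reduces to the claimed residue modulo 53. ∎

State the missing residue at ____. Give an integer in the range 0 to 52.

Multiply the listed residues: 44 · 49 · 46 · 24 · 17 = 2156 → 99176 → 2380224 → 40463808.
Reducing modulo 53: 40463808 = 763468·53 + 4, so 17^47 ≡ 4.

4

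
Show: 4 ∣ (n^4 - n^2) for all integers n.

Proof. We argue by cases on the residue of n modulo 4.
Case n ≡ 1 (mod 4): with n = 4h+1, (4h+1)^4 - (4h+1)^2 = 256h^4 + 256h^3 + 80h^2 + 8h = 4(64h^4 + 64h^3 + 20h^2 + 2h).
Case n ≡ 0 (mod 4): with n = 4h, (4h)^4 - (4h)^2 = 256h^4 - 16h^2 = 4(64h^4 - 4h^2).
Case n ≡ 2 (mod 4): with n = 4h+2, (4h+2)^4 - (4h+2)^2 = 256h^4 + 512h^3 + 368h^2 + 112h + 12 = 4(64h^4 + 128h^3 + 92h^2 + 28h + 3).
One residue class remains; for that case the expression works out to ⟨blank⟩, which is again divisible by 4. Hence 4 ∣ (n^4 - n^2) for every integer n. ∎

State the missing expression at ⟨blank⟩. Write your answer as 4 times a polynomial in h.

4(64h^4 + 192h^3 + 212h^2 + 102h + 18)

Only n ≡ 3 (mod 4) is unaccounted for. Put n = 4h+3:
(4h+3)^4 - (4h+3)^2 expands to 256h^4 + 768h^3 + 848h^2 + 408h + 72,
and factoring out 4 leaves 4(64h^4 + 192h^3 + 212h^2 + 102h + 18).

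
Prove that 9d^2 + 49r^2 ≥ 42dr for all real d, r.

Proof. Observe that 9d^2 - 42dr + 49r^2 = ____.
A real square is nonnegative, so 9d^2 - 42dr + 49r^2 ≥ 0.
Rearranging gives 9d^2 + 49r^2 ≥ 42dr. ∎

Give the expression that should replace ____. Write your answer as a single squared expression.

(3d - 7r)^2

9d^2 - 42dr + 49r^2 is a perfect-square trinomial: the outer terms are (3d)^2 and (7r)^2, and the cross term is -2·3d·7r.
So 9d^2 - 42dr + 49r^2 = (3d - 7r)^2 ≥ 0.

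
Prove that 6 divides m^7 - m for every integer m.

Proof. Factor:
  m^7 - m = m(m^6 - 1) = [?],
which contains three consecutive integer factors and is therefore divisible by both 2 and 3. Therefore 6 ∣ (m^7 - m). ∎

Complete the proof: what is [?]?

m^6 - 1 = (m^2 - 1)(m^4 + m^2 + 1), and m^2 - 1 = (m-1)(m+1).
So m(m^6 - 1) = (m - 1)m(m + 1)(m^4 + m^2 + 1).

(m - 1)m(m + 1)(m^4 + m^2 + 1)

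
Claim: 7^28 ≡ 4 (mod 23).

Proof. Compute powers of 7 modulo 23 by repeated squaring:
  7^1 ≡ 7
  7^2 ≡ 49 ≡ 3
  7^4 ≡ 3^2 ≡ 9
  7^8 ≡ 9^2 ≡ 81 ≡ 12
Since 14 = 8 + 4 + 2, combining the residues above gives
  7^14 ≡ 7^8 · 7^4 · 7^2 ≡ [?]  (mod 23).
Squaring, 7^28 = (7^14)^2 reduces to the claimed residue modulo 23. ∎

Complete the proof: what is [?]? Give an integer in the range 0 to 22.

2

7^8 · 7^4 · 7^2 ≡ 12 · 9 · 3 = 324.
324 mod 23 = 2, so 7^14 ≡ 2 (mod 23).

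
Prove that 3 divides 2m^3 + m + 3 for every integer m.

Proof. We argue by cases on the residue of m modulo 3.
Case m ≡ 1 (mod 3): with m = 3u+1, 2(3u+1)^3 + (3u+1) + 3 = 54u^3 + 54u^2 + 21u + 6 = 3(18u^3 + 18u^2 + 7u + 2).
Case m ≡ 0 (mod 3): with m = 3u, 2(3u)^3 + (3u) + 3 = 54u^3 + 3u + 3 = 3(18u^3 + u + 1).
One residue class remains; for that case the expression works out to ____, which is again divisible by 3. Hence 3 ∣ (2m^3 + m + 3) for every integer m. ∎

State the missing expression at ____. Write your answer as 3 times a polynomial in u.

Only m ≡ 2 (mod 3) is unaccounted for. Put m = 3u+2:
2(3u+2)^3 + (3u+2) + 3 expands to 54u^3 + 108u^2 + 75u + 21,
and factoring out 3 leaves 3(18u^3 + 36u^2 + 25u + 7).

3(18u^3 + 36u^2 + 25u + 7)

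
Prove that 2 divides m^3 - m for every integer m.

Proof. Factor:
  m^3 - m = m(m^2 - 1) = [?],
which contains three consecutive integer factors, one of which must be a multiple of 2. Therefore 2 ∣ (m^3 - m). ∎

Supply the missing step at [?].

(m - 1)m(m + 1)

m(m^2 - 1) = m(m - 1)(m + 1) = (m - 1)m(m + 1).
These three factors are consecutive integers, so their product is divisible by 2.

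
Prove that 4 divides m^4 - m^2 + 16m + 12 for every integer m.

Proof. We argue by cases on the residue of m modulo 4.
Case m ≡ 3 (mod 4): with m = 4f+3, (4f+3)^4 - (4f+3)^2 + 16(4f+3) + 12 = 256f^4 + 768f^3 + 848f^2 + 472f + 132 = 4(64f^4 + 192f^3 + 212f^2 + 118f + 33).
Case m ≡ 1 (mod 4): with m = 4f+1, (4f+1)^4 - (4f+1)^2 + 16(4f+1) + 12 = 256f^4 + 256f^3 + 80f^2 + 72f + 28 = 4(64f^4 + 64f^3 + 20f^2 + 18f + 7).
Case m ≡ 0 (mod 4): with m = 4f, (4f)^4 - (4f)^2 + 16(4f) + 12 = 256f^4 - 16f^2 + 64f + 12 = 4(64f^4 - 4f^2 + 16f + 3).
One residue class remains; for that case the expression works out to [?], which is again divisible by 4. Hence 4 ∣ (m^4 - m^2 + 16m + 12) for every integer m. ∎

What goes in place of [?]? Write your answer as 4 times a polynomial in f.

The residues treated are {3, 1, 0}, so the missing case is m ≡ 2 (mod 4); write m = 4f+2.
Then (4f+2)^4 - (4f+2)^2 + 16(4f+2) + 12 = 256f^4 + 512f^3 + 368f^2 + 176f + 56 = 4(64f^4 + 128f^3 + 92f^2 + 44f + 14).

4(64f^4 + 128f^3 + 92f^2 + 44f + 14)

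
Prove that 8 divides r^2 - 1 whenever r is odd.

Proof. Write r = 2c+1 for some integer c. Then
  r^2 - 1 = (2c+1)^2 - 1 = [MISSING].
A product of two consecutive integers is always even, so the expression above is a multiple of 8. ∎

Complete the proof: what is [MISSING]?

(2c+1)^2 - 1 = 4c^2 + 4c + 1 - 1 = 4c^2 + 4c = 4c(c+1).
Since c and c+1 are consecutive, c(c+1) is even, and 4·(even) is a multiple of 8.

4c(c + 1)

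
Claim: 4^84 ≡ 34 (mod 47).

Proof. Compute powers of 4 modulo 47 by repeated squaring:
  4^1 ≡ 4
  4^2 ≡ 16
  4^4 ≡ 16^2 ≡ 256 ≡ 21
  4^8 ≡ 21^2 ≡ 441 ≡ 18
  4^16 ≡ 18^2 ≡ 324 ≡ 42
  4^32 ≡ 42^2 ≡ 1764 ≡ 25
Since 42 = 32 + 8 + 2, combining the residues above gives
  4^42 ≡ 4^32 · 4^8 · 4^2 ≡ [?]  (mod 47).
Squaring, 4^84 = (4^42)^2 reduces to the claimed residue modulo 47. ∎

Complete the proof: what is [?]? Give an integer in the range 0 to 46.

4^32 · 4^8 · 4^2 ≡ 25 · 18 · 16 = 7200.
7200 mod 47 = 9, so 4^42 ≡ 9 (mod 47).

9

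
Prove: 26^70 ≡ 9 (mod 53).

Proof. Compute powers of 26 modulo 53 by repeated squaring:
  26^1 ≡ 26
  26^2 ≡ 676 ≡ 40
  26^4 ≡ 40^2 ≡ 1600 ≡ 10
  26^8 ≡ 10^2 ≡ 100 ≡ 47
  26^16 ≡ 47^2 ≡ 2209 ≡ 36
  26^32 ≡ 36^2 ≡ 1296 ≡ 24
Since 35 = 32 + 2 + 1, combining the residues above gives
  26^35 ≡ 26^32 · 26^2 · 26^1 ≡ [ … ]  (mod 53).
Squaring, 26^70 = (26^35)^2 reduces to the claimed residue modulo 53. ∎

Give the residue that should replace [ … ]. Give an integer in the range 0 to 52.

50

Multiply the listed residues: 24 · 40 · 26 = 960 → 24960.
Reducing modulo 53: 24960 = 470·53 + 50, so 26^35 ≡ 50.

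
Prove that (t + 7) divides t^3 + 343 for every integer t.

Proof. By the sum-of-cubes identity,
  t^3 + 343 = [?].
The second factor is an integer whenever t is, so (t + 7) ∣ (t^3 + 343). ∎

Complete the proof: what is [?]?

Polynomial division of t^3 + 343 by t + 7 leaves remainder 0 and quotient t^2 - 7t + 49.
Hence t^3 + 343 = (t + 7)(t^2 - 7t + 49).

(t + 7)(t^2 - 7t + 49)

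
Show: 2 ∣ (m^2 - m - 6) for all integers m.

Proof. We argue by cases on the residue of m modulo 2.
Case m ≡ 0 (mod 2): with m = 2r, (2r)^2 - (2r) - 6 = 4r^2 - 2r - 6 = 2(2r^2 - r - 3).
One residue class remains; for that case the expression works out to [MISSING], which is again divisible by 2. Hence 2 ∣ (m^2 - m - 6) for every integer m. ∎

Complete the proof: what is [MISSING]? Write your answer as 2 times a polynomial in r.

Only m ≡ 1 (mod 2) is unaccounted for. Put m = 2r+1:
(2r+1)^2 - (2r+1) - 6 expands to 4r^2 + 2r - 6,
and factoring out 2 leaves 2(2r^2 + r - 3).

2(2r^2 + r - 3)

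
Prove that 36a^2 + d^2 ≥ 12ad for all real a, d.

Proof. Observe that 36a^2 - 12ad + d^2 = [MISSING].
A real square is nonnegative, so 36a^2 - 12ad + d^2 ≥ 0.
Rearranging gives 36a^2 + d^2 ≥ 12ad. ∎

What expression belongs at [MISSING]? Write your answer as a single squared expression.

(6a - d)^2

The leading and trailing coefficients are 6^2 and 1^2, and 12 = 2·6·1, so the trinomial is (6a - d)^2.
Hence 36a^2 - 12ad + d^2 ≥ 0.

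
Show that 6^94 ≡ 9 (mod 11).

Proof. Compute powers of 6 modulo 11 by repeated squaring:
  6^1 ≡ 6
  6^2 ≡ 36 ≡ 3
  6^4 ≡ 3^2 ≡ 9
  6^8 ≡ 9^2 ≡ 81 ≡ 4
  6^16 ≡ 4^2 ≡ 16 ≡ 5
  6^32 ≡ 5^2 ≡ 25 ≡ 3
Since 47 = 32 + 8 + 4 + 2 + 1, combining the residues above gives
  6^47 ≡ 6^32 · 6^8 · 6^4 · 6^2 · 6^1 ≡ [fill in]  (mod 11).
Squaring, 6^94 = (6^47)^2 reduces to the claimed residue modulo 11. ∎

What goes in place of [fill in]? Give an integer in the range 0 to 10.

Multiply the listed residues: 3 · 4 · 9 · 3 · 6 = 12 → 108 → 324 → 1944.
Reducing modulo 11: 1944 = 176·11 + 8, so 6^47 ≡ 8.

8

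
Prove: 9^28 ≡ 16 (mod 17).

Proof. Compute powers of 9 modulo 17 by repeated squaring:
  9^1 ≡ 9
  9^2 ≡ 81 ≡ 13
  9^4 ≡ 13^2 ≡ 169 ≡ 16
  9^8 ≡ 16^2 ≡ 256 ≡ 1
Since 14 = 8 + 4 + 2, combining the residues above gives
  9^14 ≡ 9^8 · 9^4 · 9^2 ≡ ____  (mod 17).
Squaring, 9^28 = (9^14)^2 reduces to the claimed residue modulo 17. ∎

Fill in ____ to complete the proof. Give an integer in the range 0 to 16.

4

Multiply the listed residues: 1 · 16 · 13 = 16 → 208.
Reducing modulo 17: 208 = 12·17 + 4, so 9^14 ≡ 4.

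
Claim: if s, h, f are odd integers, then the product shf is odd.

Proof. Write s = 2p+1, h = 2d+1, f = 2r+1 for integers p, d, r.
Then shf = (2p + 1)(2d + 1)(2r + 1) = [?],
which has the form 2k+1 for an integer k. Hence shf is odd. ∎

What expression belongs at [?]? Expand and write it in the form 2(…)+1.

2(4dpr + 2dp + 2dr + d + 2pr + p + r) + 1

Expanding: (2p + 1)(2d + 1)(2r + 1) = 8dpr + 4dp + 4dr + 2d + 4pr + 2p + 2r + 1.
Every term except the constant is even, so this is 2(4dpr + 2dp + 2dr + d + 2pr + p + r) + 1,
and 4dpr + 2dp + 2dr + d + 2pr + p + r ∈ ℤ gives the required form.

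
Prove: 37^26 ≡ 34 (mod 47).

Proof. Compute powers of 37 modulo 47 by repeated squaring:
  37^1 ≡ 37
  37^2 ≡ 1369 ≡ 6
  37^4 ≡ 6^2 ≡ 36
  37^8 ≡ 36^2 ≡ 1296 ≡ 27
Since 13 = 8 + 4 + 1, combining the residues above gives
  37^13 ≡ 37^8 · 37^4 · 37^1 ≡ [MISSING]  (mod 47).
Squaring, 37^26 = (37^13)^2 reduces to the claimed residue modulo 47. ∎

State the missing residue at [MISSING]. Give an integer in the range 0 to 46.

Multiply the listed residues: 27 · 36 · 37 = 972 → 35964.
Reducing modulo 47: 35964 = 765·47 + 9, so 37^13 ≡ 9.

9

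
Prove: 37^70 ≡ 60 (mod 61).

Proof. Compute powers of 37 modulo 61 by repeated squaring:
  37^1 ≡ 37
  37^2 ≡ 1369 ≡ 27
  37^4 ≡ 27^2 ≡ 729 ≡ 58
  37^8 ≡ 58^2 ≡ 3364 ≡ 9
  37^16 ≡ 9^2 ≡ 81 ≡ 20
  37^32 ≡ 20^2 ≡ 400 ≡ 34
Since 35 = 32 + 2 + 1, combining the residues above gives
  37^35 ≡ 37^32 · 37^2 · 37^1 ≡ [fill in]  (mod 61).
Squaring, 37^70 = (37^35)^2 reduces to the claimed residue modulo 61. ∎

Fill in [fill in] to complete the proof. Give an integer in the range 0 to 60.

Multiply the listed residues: 34 · 27 · 37 = 918 → 33966.
Reducing modulo 61: 33966 = 556·61 + 50, so 37^35 ≡ 50.

50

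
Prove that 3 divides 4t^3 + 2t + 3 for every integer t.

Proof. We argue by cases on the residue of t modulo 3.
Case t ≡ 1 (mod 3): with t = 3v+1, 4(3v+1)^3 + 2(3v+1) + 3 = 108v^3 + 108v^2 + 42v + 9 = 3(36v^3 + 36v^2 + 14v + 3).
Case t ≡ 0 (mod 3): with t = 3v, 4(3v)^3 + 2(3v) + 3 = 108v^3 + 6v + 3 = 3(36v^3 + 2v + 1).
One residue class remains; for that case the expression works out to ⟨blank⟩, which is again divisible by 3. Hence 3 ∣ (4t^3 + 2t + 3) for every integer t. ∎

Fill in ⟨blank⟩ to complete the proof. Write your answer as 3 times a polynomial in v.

Only t ≡ 2 (mod 3) is unaccounted for. Put t = 3v+2:
4(3v+2)^3 + 2(3v+2) + 3 expands to 108v^3 + 216v^2 + 150v + 39,
and factoring out 3 leaves 3(36v^3 + 72v^2 + 50v + 13).

3(36v^3 + 72v^2 + 50v + 13)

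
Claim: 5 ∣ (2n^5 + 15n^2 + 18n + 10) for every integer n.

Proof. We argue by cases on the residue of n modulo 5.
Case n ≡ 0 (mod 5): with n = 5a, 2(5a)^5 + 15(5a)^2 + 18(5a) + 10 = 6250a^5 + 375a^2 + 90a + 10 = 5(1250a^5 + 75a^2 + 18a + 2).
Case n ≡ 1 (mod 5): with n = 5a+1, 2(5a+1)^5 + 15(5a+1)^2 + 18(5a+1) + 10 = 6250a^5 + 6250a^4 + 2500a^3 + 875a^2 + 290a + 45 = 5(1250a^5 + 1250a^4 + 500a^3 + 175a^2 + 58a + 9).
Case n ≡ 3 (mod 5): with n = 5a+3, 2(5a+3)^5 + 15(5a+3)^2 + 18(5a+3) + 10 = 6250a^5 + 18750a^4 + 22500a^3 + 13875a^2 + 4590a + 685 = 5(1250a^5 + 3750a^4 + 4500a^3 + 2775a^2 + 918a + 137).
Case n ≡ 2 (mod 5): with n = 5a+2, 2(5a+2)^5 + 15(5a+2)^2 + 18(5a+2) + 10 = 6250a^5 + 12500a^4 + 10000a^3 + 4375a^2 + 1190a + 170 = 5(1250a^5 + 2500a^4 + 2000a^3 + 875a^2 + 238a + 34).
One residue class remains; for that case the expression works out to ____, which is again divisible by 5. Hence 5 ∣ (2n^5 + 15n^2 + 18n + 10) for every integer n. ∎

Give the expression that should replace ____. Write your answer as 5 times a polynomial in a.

The residues treated are {0, 1, 3, 2}, so the missing case is n ≡ 4 (mod 5); write n = 5a+4.
Then 2(5a+4)^5 + 15(5a+4)^2 + 18(5a+4) + 10 = 6250a^5 + 25000a^4 + 40000a^3 + 32375a^2 + 13490a + 2370 = 5(1250a^5 + 5000a^4 + 8000a^3 + 6475a^2 + 2698a + 474).

5(1250a^5 + 5000a^4 + 8000a^3 + 6475a^2 + 2698a + 474)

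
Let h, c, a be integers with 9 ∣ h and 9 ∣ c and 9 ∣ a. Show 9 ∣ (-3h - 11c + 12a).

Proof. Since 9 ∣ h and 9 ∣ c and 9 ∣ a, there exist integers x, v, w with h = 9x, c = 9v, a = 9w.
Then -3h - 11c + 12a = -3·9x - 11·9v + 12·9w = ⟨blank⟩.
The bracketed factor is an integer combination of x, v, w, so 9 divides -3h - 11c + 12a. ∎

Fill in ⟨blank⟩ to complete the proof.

Pull the common 9 out of every term: -3·9x - 11·9v + 12·9w = 9(-11v + 12w - 3x).
-11v + 12w - 3x is an integer, which exhibits the divisibility.

9(-11v + 12w - 3x)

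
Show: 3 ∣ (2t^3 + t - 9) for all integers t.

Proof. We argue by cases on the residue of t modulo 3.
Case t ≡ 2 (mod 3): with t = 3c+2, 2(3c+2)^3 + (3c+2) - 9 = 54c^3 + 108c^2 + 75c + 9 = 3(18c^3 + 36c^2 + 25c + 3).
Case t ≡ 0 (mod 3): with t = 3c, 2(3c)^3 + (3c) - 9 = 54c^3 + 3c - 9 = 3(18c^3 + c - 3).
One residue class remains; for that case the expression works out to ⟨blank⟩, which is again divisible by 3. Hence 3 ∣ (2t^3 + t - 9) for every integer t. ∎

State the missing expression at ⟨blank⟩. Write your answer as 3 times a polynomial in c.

3(18c^3 + 18c^2 + 7c - 2)

Only t ≡ 1 (mod 3) is unaccounted for. Put t = 3c+1:
2(3c+1)^3 + (3c+1) - 9 expands to 54c^3 + 54c^2 + 21c - 6,
and factoring out 3 leaves 3(18c^3 + 18c^2 + 7c - 2).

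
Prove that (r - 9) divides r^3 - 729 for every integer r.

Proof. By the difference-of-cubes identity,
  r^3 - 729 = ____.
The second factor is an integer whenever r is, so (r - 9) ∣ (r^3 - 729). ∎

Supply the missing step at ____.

a^3 - b^3 = (a - b)(a^2 + ab + b^2). With a = r, b = 9:
r^3 - 729 = (r - 9)(r^2 + 9r + 81).

(r - 9)(r^2 + 9r + 81)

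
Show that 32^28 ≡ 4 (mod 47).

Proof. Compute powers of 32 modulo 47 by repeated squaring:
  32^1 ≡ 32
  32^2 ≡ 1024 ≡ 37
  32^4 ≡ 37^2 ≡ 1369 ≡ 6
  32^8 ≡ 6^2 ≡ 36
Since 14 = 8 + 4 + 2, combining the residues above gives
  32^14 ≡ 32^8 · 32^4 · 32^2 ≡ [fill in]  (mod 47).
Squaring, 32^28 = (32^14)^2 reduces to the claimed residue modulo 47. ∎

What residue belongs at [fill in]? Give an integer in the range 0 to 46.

Multiply the listed residues: 36 · 6 · 37 = 216 → 7992.
Reducing modulo 47: 7992 = 170·47 + 2, so 32^14 ≡ 2.

2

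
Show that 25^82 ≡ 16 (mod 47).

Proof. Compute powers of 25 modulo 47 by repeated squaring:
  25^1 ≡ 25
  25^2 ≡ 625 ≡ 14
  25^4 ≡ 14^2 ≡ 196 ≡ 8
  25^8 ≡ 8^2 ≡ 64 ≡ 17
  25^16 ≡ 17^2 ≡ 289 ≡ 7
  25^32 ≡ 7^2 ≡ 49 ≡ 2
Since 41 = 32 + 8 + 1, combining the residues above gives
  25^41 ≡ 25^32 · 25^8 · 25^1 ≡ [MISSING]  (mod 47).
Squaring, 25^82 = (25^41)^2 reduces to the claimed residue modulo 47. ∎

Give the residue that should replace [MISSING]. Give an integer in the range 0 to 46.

4

Multiply the listed residues: 2 · 17 · 25 = 34 → 850.
Reducing modulo 47: 850 = 18·47 + 4, so 25^41 ≡ 4.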